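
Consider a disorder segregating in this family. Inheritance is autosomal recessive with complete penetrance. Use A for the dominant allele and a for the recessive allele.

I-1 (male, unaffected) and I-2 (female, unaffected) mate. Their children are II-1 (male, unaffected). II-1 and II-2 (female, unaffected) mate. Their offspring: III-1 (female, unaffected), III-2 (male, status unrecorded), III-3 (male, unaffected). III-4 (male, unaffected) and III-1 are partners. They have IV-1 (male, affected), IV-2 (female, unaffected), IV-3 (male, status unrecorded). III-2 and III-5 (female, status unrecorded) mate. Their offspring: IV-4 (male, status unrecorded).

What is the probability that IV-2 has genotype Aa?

III-4 is unaffected so carries A and passed a to IV-1 (aa), so III-4 is Aa.
III-1 is unaffected so carries A and passed a to IV-1 (aa), so III-1 is Aa.
Their cross gives offspring ratios 1/4 AA : 1/2 Aa : 1/4 aa. Conditioning on IV-2 being unaffected, P(Aa) = 1/2 / 3/4 = 2/3.

2/3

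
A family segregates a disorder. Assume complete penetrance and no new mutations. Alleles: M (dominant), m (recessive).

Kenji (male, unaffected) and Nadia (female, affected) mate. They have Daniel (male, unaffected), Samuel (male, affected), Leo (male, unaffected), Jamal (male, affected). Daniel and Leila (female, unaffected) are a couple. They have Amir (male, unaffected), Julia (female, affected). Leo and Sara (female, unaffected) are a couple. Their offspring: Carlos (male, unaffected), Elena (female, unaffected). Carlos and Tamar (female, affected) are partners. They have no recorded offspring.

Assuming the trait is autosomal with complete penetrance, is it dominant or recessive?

Daniel and Leila are both unaffected yet have an affected child Julia. Under dominance, an affected child requires at least one affected parent, so the trait cannot be dominant.

recessive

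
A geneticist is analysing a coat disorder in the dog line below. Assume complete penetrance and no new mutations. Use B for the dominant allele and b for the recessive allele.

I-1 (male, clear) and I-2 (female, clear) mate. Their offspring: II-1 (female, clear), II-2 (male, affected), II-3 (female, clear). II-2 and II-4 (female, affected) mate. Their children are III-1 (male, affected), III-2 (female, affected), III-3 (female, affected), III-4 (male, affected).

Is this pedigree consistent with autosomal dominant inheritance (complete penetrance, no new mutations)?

Under autosomal dominant, II-2 (affected, male) cannot arise from I-1 (clear) × I-2 (clear).

No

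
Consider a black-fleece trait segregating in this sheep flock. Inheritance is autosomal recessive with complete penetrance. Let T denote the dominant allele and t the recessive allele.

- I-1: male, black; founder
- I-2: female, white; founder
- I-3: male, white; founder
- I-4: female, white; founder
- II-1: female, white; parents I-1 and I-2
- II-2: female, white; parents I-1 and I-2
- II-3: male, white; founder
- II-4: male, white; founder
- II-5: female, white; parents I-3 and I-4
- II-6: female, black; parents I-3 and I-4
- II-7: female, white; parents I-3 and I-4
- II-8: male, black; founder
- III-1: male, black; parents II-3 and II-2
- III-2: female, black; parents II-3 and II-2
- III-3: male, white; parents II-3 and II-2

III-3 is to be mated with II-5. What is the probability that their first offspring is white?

8/9

II-3 is white so carries T and passed t to III-1 (tt), so II-3 is Tt.
II-2 is white so carries T and received t from I-1 (tt), so II-2 is Tt.
III-3 is a white offspring of II-3 (Tt) × II-2 (Tt), whose cross gives 1/4 TT : 1/2 Tt : 1/4 tt; conditioning on being white, III-3 is TT with probability 1/3, Tt with probability 2/3.
I-3 is white so carries T and passed t to II-6 (tt), so I-3 is Tt.
I-4 is white so carries T and passed t to II-6 (tt), so I-4 is Tt.
II-5 is a white offspring of I-3 (Tt) × I-4 (Tt), whose cross gives 1/4 TT : 1/2 Tt : 1/4 tt; conditioning on being white, II-5 is TT with probability 1/3, Tt with probability 2/3.
Summing over parental genotype combinations, P(offspring is white) = 1/9·1 + 2/9·1 + 2/9·1 + 4/9·3/4 = 8/9.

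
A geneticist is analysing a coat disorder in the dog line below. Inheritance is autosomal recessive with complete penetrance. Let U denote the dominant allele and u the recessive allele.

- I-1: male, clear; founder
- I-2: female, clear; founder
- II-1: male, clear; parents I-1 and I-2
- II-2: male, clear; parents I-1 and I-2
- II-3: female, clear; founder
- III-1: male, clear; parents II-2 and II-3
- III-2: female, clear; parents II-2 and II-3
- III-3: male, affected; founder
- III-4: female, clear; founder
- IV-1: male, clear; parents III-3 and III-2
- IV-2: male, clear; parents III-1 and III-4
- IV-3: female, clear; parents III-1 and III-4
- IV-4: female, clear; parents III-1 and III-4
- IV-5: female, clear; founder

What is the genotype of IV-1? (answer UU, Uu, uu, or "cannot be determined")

From phenotype alone, IV-1 is UU or Uu.
IV-1 is clear so carries U and received u from III-3 (uu), so IV-1 is Uu.

Uu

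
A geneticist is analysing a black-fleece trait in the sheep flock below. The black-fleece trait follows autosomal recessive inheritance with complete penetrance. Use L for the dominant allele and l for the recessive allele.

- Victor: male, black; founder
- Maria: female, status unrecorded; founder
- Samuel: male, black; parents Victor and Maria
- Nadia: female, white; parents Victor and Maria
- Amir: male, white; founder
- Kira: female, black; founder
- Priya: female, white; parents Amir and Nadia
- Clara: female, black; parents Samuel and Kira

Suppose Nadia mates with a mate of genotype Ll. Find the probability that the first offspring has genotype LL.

Nadia is white so carries L and received l from Victor (ll), so Nadia is Ll.
The cross gives 1/4 LL : 1/2 Ll : 1/4 ll, so P(offspring has genotype LL) = 1/4.

1/4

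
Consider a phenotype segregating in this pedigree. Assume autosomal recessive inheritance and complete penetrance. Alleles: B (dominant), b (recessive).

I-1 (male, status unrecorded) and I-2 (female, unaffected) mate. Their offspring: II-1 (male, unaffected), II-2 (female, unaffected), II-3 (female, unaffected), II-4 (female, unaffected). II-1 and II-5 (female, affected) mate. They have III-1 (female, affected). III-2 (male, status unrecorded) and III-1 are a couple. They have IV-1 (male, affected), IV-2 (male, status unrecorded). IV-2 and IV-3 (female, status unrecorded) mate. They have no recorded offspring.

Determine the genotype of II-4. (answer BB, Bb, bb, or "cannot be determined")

II-4's phenotype allows BB or Bb, and no parent or child forces a single allele at both positions; consistent genotype assignments exist with II-4 as BB or Bb.

cannot be determined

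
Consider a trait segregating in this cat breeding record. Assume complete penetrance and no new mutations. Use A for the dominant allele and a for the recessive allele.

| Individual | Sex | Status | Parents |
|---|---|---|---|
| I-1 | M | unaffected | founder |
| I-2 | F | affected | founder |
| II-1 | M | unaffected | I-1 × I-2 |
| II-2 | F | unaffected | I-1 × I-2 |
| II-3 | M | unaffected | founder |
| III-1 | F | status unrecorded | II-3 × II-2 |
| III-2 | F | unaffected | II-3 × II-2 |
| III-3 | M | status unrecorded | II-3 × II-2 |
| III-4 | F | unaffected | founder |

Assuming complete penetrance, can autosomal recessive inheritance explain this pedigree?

Yes

A consistent assignment under autosomal recessive exists: I-1 AA, I-2 aa, II-1 Aa, II-2 Aa, II-3 AA, III-1 AA, III-2 AA, III-3 AA, III-4 AA.
In this assignment every recorded phenotype matches its genotype and every non-founder's genotype is obtainable from its parents' genotypes, so the pedigree is consistent.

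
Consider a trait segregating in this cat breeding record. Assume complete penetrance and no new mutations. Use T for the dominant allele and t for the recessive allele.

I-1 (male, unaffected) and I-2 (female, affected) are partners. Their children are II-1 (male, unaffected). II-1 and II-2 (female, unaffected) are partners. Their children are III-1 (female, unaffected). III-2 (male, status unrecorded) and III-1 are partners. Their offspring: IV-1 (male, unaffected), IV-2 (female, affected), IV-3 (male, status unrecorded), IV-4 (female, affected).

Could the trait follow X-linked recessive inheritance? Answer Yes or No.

No

Under X-linked recessive, II-1 (unaffected, male) cannot arise from I-1 (unaffected) × I-2 (affected).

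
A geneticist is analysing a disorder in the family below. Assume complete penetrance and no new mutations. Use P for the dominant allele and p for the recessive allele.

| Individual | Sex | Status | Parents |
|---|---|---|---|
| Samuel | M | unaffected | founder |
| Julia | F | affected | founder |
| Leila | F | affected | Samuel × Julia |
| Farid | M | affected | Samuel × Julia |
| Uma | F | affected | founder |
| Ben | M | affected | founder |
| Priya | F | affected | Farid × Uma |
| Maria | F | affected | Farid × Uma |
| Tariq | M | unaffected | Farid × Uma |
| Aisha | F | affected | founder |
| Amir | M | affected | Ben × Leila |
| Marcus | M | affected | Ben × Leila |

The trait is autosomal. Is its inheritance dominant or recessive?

Farid and Uma are both affected yet have an unaffected child Tariq. Under a recessive model two affected parents are homozygous and every child would be affected, so the trait cannot be recessive.

dominant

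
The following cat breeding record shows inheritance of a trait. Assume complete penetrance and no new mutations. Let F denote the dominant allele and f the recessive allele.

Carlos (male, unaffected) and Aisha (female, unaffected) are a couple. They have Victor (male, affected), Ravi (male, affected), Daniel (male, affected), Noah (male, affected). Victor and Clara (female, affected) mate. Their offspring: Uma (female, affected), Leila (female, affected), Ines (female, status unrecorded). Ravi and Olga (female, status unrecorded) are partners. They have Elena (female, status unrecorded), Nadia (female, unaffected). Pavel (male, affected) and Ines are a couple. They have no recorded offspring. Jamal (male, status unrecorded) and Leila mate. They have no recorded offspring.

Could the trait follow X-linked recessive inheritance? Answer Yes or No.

A consistent assignment under X-linked recessive exists: Carlos X^F Y, Aisha X^F X^f, Victor X^f Y, Ravi X^f Y, Daniel X^f Y, Noah X^f Y, Clara X^f X^f, Olga X^F X^F, Uma X^f X^f, Leila X^f X^f, Ines X^f X^f, Pavel X^f Y, Jamal X^F Y, Elena X^F X^f, Nadia X^F X^f.
In this assignment every recorded phenotype matches its genotype and every non-founder's genotype is obtainable from its parents' genotypes, so the pedigree is consistent.

Yes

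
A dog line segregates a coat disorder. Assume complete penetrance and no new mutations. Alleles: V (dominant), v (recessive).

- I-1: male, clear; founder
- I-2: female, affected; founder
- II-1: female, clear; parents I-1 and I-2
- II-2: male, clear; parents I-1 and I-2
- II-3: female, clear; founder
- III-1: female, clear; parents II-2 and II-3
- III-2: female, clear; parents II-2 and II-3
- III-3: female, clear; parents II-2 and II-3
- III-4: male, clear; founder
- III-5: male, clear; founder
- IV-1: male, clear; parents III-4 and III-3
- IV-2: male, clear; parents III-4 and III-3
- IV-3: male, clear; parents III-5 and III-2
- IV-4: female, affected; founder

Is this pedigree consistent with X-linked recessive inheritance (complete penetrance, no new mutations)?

Under X-linked recessive, II-2 (clear, male) cannot arise from I-1 (clear) × I-2 (affected).

No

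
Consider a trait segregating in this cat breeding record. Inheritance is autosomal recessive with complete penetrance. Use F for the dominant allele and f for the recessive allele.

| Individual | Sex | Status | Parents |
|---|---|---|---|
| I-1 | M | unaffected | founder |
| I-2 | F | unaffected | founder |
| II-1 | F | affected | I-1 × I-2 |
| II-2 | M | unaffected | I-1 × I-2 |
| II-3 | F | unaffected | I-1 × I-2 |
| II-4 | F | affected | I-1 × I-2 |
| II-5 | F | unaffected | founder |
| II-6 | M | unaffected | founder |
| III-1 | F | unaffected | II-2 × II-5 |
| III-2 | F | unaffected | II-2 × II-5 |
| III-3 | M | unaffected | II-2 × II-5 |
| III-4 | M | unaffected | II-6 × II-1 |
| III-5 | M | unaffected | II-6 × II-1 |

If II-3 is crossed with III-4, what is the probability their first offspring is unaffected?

5/6

I-1 is unaffected so carries F and passed f to II-1 (ff), so I-1 is Ff.
I-2 is unaffected so carries F and passed f to II-1 (ff), so I-2 is Ff.
II-3 is an unaffected offspring of I-1 (Ff) × I-2 (Ff), whose cross gives 1/4 FF : 1/2 Ff : 1/4 ff; conditioning on being unaffected, II-3 is FF with probability 1/3, Ff with probability 2/3.
III-4 is unaffected so carries F and received f from II-1 (ff), so III-4 is Ff.
Summing over parental genotype combinations, P(offspring is unaffected) = 1/3·1 + 2/3·3/4 = 5/6.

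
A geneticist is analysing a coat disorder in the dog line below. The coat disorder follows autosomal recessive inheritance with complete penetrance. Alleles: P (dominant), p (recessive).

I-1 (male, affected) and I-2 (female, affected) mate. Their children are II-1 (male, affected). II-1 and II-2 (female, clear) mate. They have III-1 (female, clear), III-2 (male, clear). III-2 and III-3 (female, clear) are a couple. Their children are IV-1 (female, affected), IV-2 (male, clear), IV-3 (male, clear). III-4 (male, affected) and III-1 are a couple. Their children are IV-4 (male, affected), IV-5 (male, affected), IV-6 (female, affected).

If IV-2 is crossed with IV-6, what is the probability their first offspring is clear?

III-2 is clear so carries P and received p from II-1 (pp), so III-2 is Pp.
III-3 is clear so carries P and passed p to IV-1 (pp), so III-3 is Pp.
IV-2 is a clear offspring of III-2 (Pp) × III-3 (Pp), whose cross gives 1/4 PP : 1/2 Pp : 1/4 pp; conditioning on being clear, IV-2 is PP with probability 1/3, Pp with probability 2/3.
IV-6 is affected, so IV-6 is pp.
Summing over parental genotype combinations, P(offspring is clear) = 1/3·1 + 2/3·1/2 = 2/3.

2/3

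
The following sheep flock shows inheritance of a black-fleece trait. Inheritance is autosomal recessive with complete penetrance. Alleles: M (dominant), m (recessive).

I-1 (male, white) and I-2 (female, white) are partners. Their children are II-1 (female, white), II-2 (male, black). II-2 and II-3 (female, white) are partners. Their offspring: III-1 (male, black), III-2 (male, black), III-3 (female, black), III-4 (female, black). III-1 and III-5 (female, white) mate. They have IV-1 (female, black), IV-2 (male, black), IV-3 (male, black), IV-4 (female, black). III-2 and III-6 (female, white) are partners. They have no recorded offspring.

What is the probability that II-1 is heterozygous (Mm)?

2/3

I-1 is white so carries M and passed m to II-2 (mm), so I-1 is Mm.
I-2 is white so carries M and passed m to II-2 (mm), so I-2 is Mm.
Their cross gives offspring ratios 1/4 MM : 1/2 Mm : 1/4 mm. Conditioning on II-1 being white, P(Mm) = 1/2 / 3/4 = 2/3.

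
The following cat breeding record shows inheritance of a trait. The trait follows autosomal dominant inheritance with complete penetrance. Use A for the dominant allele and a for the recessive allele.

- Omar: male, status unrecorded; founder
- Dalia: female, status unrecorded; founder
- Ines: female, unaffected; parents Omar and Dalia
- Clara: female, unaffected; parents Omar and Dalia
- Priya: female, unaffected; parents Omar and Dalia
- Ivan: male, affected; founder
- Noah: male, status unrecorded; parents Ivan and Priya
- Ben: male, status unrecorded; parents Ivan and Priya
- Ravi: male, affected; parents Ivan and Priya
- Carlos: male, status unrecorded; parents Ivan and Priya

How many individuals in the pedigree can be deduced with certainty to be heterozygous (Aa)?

1

Obligate heterozygotes: Ravi is affected so carries A and received a from Priya (aa), so Ravi is Aa.
Every other individual is either homozygous by phenotype or has at least one consistent homozygous assignment, so the count is 1.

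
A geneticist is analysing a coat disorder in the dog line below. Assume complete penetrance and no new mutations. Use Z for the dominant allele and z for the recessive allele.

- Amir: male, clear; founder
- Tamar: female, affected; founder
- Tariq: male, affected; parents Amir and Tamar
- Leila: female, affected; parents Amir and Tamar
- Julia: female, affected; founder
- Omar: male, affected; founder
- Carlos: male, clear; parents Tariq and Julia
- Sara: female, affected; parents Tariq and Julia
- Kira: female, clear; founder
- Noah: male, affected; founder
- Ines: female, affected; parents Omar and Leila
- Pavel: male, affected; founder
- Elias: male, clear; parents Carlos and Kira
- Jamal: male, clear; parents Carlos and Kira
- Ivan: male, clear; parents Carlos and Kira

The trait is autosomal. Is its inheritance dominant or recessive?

Tariq and Julia are both affected yet have a clear child Carlos. Under a recessive model two affected parents are homozygous and every child would be affected, so the trait cannot be recessive.

dominant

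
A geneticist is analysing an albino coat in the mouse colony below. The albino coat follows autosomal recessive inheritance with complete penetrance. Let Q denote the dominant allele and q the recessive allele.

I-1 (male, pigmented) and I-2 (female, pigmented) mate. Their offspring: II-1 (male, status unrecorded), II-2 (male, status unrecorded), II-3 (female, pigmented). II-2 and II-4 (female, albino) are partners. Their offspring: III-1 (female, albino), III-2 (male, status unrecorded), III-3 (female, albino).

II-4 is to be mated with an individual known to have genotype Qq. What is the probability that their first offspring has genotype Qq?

II-4 is albino, so II-4 is qq.
The cross gives 1/2 Qq : 1/2 qq, so P(offspring has genotype Qq) = 1/2.

1/2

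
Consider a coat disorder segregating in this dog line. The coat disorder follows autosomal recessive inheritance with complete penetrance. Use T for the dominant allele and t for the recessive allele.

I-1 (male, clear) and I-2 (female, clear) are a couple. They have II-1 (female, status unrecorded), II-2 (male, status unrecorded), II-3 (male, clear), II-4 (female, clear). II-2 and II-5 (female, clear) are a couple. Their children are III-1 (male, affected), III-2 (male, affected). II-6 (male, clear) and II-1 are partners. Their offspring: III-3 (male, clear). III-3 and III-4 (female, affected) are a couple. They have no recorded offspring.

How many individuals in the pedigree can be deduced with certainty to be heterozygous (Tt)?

1

Obligate heterozygotes: II-5 is clear so carries T and passed t to III-1 (tt), so II-5 is Tt.
Every other individual is either homozygous by phenotype or has at least one consistent homozygous assignment, so the count is 1.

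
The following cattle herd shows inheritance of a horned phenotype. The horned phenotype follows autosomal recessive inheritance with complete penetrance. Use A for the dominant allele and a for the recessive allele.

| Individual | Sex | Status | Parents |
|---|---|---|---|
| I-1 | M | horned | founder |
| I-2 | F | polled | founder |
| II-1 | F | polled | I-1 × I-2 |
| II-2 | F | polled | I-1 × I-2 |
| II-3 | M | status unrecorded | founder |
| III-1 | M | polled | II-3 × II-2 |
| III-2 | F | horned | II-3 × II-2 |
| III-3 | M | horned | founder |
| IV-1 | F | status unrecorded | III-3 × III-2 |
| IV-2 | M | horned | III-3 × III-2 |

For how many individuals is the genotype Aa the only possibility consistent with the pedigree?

2

Obligate heterozygotes: II-1 is polled so carries A and received a from I-1 (aa), so II-1 is Aa; II-2 is polled so carries A and received a from I-1 (aa), so II-2 is Aa.
Every other individual is either homozygous by phenotype or has at least one consistent homozygous assignment, so the count is 2.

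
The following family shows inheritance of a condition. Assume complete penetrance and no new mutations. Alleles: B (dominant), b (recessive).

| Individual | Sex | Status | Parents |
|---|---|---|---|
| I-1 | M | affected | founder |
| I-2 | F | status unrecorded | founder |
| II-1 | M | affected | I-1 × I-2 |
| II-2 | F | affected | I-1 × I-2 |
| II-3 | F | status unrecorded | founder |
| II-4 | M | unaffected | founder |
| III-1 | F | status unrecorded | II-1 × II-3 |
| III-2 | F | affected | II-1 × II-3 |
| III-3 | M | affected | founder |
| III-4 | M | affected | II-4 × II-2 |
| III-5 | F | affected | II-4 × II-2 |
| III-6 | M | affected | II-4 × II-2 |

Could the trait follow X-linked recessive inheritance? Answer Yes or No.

No

Under X-linked recessive, III-5 (affected, female) cannot arise from II-4 (unaffected) × II-2 (affected).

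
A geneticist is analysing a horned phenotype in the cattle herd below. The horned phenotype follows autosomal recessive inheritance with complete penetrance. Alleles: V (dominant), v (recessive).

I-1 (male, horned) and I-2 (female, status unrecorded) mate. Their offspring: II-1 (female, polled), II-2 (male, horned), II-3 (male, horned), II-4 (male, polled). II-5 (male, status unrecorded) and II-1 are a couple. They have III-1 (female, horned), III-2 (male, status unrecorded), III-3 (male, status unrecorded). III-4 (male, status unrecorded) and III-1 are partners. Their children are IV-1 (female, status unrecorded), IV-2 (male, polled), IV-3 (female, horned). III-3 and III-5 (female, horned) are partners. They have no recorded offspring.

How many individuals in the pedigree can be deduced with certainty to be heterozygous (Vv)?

5

Obligate heterozygotes: I-2 passed V to II-1 (Vv, whose v came from I-1) and passed v to II-2 (vv), so I-2 is Vv; II-1 is polled so carries V and received v from I-1 (vv), so II-1 is Vv; II-4 is polled so carries V and received v from I-1 (vv), so II-4 is Vv; III-4 passed V to IV-2 (Vv, whose v came from III-1) and passed v to IV-3 (vv), so III-4 is Vv; IV-2 is polled so carries V and received v from III-1 (vv), so IV-2 is Vv.
Every other individual is either homozygous by phenotype or has at least one consistent homozygous assignment, so the count is 5.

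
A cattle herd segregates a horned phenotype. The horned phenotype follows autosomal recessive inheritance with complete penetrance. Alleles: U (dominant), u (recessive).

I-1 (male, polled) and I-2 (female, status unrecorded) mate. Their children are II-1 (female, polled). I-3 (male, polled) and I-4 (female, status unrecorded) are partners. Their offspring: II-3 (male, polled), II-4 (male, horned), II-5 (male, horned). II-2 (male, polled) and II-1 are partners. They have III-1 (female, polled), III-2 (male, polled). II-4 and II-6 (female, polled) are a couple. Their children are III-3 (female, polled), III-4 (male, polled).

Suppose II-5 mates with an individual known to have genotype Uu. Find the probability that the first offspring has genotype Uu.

II-5 is horned, so II-5 is uu.
The cross gives 1/2 Uu : 1/2 uu, so P(offspring has genotype Uu) = 1/2.

1/2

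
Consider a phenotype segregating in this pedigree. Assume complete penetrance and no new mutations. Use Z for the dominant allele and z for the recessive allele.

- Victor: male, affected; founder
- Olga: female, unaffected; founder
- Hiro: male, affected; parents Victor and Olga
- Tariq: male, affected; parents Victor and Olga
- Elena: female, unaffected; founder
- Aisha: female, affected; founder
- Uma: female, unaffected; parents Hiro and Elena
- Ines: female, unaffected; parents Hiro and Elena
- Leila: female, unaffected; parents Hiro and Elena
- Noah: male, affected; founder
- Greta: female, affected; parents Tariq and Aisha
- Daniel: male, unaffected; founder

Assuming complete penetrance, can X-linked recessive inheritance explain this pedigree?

A consistent assignment under X-linked recessive exists: Victor X^z Y, Olga X^Z X^z, Hiro X^z Y, Tariq X^z Y, Elena X^Z X^Z, Aisha X^z X^z, Uma X^Z X^z, Ines X^Z X^z, Leila X^Z X^z, Noah X^z Y, Greta X^z X^z, Daniel X^Z Y.
In this assignment every recorded phenotype matches its genotype and every non-founder's genotype is obtainable from its parents' genotypes, so the pedigree is consistent.

Yes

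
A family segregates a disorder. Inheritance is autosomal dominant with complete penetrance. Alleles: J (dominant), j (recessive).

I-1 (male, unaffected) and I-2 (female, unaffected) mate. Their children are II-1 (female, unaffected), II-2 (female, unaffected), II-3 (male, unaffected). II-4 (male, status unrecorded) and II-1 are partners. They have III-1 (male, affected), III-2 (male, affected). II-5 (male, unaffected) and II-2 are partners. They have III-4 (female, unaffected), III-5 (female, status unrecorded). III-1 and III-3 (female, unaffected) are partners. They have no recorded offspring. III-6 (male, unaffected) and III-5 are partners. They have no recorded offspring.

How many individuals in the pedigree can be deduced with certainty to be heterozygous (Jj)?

2

Obligate heterozygotes: III-1 is affected so carries J and received j from II-1 (jj), so III-1 is Jj; III-2 is affected so carries J and received j from II-1 (jj), so III-2 is Jj.
Every other individual is either homozygous by phenotype or has at least one consistent homozygous assignment, so the count is 2.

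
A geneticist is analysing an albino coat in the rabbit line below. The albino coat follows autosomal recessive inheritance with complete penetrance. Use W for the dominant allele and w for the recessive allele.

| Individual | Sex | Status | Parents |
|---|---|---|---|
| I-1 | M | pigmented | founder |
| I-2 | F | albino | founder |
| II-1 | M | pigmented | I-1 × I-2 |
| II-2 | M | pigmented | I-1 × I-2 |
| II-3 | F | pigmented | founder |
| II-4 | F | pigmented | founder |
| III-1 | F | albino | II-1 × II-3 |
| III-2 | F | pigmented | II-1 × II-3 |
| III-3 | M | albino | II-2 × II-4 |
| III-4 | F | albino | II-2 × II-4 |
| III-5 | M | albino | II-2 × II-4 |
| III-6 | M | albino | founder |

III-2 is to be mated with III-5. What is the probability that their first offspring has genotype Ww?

2/3

II-1 is pigmented so carries W and received w from I-2 (ww), so II-1 is Ww.
II-3 is pigmented so carries W and passed w to III-1 (ww), so II-3 is Ww.
III-2 is a pigmented offspring of II-1 (Ww) × II-3 (Ww), whose cross gives 1/4 WW : 1/2 Ww : 1/4 ww; conditioning on being pigmented, III-2 is WW with probability 1/3, Ww with probability 2/3.
III-5 is albino, so III-5 is ww.
Summing over parental genotype combinations, P(offspring has genotype Ww) = 1/3·1 + 2/3·1/2 = 2/3.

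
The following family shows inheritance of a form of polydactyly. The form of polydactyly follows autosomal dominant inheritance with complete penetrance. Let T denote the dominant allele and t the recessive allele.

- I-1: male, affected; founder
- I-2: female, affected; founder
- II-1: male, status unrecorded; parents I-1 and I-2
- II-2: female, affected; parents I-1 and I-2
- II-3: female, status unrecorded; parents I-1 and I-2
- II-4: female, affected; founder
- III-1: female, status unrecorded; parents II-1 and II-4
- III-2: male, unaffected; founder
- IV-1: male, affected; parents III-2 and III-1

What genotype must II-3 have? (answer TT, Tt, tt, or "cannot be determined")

II-3's phenotype is unrecorded, and no parent or child forces a single allele at both positions; consistent genotype assignments exist with II-3 as TT or Tt or tt.

cannot be determined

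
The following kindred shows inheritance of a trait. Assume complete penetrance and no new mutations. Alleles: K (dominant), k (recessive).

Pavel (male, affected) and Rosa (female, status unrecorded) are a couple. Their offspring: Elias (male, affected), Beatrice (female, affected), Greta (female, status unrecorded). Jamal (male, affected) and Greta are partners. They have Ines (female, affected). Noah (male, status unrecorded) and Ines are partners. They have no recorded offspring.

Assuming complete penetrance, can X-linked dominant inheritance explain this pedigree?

Yes

A consistent assignment under X-linked dominant exists: Pavel X^K Y, Rosa X^K X^K, Elias X^K Y, Beatrice X^K X^K, Greta X^K X^K, Jamal X^K Y, Ines X^K X^K, Noah X^K Y.
In this assignment every recorded phenotype matches its genotype and every non-founder's genotype is obtainable from its parents' genotypes, so the pedigree is consistent.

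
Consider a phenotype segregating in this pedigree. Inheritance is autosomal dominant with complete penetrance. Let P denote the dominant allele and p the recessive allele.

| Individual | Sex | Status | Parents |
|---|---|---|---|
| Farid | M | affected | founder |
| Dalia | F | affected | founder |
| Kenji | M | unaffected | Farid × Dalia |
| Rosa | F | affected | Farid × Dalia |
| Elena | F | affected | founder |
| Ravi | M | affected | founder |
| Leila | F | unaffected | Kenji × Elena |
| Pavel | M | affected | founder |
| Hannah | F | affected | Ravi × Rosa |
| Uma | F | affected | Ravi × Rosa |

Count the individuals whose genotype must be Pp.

3

Obligate heterozygotes: Farid is affected so carries P and passed p to Kenji (pp), so Farid is Pp; Dalia is affected so carries P and passed p to Kenji (pp), so Dalia is Pp; Elena is affected so carries P and passed p to Leila (pp), so Elena is Pp.
Every other individual is either homozygous by phenotype or has at least one consistent homozygous assignment, so the count is 3.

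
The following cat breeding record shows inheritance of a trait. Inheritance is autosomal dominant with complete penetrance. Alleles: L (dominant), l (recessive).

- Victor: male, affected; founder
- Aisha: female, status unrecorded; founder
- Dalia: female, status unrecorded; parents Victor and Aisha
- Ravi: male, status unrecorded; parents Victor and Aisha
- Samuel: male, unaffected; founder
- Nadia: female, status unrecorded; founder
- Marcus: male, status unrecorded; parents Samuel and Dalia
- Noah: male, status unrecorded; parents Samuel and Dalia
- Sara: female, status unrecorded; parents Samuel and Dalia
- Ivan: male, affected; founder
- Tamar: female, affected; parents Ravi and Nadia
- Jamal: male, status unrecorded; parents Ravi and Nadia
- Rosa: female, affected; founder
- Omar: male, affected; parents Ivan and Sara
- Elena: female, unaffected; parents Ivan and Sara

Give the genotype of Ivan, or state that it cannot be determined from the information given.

Ll

From phenotype alone, Ivan is LL or Ll.
Ivan is affected so carries L and passed l to Elena (ll), so Ivan is Ll.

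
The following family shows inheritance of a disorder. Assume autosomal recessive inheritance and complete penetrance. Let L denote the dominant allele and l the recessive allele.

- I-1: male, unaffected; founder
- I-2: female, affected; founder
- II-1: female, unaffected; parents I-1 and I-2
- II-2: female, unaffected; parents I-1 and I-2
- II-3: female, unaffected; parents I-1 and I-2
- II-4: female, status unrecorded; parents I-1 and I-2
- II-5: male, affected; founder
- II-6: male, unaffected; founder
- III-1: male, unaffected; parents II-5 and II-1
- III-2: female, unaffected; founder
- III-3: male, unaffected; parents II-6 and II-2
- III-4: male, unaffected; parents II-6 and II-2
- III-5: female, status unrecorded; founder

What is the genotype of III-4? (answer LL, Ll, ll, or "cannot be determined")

III-4's phenotype allows LL or Ll, and no parent or child forces a single allele at both positions; consistent genotype assignments exist with III-4 as LL or Ll.

cannot be determined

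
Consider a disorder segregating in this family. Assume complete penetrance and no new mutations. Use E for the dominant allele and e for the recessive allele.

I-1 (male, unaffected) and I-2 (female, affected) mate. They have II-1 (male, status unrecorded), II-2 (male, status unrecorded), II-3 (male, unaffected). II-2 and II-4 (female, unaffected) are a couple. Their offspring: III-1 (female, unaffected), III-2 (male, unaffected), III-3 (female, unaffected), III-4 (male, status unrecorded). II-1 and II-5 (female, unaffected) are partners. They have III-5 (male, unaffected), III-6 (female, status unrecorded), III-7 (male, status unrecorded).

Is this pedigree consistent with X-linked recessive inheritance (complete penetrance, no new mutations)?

No

Under X-linked recessive, II-3 (unaffected, male) cannot arise from I-1 (unaffected) × I-2 (affected).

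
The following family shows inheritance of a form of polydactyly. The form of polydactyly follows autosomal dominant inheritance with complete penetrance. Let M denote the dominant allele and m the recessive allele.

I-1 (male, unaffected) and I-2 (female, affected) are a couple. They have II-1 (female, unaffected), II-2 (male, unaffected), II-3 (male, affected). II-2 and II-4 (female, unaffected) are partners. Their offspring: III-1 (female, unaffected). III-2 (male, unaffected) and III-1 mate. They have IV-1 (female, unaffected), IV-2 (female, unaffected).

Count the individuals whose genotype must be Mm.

Obligate heterozygotes: I-2 is affected so carries M and passed m to II-1 (mm), so I-2 is Mm; II-3 is affected so carries M and received m from I-1 (mm), so II-3 is Mm.
Every other individual is either homozygous by phenotype or has at least one consistent homozygous assignment, so the count is 2.

2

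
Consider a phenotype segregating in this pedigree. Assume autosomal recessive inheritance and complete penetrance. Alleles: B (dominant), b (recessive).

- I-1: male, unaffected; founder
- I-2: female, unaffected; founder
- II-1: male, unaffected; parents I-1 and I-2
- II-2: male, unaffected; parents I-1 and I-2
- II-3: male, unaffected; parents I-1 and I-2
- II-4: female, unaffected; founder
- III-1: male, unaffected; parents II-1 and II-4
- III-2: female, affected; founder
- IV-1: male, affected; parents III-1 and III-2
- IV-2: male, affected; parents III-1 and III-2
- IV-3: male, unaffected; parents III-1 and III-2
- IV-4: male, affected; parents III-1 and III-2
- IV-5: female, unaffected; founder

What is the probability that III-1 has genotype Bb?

III-1 is unaffected so carries B and passed b to IV-1 (bb), so III-1 is Bb, giving P(Bb) = 1.

1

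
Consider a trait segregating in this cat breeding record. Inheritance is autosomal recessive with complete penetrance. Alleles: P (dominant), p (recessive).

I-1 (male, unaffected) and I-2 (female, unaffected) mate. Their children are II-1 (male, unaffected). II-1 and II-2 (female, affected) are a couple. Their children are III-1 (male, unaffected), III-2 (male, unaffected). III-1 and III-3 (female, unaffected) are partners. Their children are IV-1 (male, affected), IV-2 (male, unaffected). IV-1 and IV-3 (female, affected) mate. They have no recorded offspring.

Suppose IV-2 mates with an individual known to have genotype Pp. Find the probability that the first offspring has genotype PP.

1/3

III-1 is unaffected so carries P and received p from II-2 (pp), so III-1 is Pp.
III-3 is unaffected so carries P and passed p to IV-1 (pp), so III-3 is Pp.
IV-2 is an unaffected offspring of III-1 (Pp) × III-3 (Pp), whose cross gives 1/4 PP : 1/2 Pp : 1/4 pp; conditioning on being unaffected, IV-2 is PP with probability 1/3, Pp with probability 2/3.
Summing over parental genotype combinations, P(offspring has genotype PP) = 1/3·1/2 + 2/3·1/4 = 1/3.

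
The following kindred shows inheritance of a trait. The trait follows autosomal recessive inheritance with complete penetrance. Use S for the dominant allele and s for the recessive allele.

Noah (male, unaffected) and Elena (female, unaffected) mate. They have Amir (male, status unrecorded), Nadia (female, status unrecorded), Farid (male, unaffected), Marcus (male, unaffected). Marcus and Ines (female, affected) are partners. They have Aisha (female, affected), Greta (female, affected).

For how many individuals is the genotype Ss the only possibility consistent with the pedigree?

Obligate heterozygotes: Marcus is unaffected so carries S and passed s to Aisha (ss), so Marcus is Ss.
Every other individual is either homozygous by phenotype or has at least one consistent homozygous assignment, so the count is 1.

1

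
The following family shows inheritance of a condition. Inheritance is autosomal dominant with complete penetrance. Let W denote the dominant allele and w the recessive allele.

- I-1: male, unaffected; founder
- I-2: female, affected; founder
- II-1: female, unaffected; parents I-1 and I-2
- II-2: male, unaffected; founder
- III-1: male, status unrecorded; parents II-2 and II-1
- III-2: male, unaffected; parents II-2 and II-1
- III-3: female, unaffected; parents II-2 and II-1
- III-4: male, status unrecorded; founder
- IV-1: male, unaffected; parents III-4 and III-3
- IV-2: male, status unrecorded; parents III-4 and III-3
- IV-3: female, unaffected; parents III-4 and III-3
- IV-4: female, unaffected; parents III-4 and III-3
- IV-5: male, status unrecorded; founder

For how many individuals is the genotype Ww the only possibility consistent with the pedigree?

1

Obligate heterozygotes: I-2 is affected so carries W and passed w to II-1 (ww), so I-2 is Ww.
Every other individual is either homozygous by phenotype or has at least one consistent homozygous assignment, so the count is 1.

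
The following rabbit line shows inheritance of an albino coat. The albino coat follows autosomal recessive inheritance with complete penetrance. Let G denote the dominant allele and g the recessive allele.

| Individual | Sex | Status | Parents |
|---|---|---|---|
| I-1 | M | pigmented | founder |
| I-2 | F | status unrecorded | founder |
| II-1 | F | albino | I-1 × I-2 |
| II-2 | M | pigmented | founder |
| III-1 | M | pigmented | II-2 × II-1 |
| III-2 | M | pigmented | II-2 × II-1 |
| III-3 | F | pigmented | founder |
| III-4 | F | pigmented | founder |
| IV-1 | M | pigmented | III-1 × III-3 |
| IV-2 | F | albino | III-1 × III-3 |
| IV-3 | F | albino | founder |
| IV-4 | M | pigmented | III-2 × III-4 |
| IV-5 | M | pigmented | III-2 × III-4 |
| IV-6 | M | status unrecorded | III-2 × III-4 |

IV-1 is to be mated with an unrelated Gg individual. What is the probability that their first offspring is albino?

III-1 is pigmented so carries G and received g from II-1 (gg), so III-1 is Gg.
III-3 is pigmented so carries G and passed g to IV-2 (gg), so III-3 is Gg.
IV-1 is a pigmented offspring of III-1 (Gg) × III-3 (Gg), whose cross gives 1/4 GG : 1/2 Gg : 1/4 gg; conditioning on being pigmented, IV-1 is GG with probability 1/3, Gg with probability 2/3.
Summing over parental genotype combinations, P(offspring is albino) = 2/3·1/4 = 1/6.

1/6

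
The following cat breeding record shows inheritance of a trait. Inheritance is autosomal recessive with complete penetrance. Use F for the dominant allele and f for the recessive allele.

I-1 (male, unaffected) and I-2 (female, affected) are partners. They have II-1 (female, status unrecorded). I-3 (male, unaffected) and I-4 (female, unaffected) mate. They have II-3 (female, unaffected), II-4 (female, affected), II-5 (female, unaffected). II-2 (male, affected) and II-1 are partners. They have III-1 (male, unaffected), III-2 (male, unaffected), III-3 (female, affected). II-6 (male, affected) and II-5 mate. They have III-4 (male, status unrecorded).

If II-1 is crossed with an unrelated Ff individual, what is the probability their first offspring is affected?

II-1 passed F to III-1 (Ff, whose f came from II-2) and received f from I-2 (ff), so II-1 is Ff.
The cross gives 1/4 FF : 1/2 Ff : 1/4 ff, so P(offspring is affected) = 1/4.

1/4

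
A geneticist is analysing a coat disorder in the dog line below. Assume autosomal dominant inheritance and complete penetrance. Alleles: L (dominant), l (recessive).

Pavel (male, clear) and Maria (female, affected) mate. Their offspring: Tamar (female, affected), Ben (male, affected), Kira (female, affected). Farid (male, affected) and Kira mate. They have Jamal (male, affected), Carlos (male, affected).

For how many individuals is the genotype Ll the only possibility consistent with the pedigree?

Obligate heterozygotes: Tamar is affected so carries L and received l from Pavel (ll), so Tamar is Ll; Ben is affected so carries L and received l from Pavel (ll), so Ben is Ll; Kira is affected so carries L and received l from Pavel (ll), so Kira is Ll.
Every other individual is either homozygous by phenotype or has at least one consistent homozygous assignment, so the count is 3.

3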